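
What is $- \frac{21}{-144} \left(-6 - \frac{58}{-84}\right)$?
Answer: $- \frac{223}{288} \approx -0.77431$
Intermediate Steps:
$- \frac{21}{-144} \left(-6 - \frac{58}{-84}\right) = \left(-21\right) \left(- \frac{1}{144}\right) \left(-6 - - \frac{29}{42}\right) = \frac{7 \left(-6 + \frac{29}{42}\right)}{48} = \frac{7}{48} \left(- \frac{223}{42}\right) = - \frac{223}{288}$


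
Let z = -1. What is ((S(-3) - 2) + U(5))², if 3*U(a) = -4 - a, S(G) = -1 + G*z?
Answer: 9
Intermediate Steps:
S(G) = -1 - G (S(G) = -1 + G*(-1) = -1 - G)
U(a) = -4/3 - a/3 (U(a) = (-4 - a)/3 = -4/3 - a/3)
((S(-3) - 2) + U(5))² = (((-1 - 1*(-3)) - 2) + (-4/3 - ⅓*5))² = (((-1 + 3) - 2) + (-4/3 - 5/3))² = ((2 - 2) - 3)² = (0 - 3)² = (-3)² = 9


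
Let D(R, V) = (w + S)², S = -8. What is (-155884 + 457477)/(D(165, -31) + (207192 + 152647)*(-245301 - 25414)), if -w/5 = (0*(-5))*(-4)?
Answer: -100531/32471271607 ≈ -3.0960e-6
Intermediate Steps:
w = 0 (w = -5*0*(-5)*(-4) = -0*(-4) = -5*0 = 0)
D(R, V) = 64 (D(R, V) = (0 - 8)² = (-8)² = 64)
(-155884 + 457477)/(D(165, -31) + (207192 + 152647)*(-245301 - 25414)) = (-155884 + 457477)/(64 + (207192 + 152647)*(-245301 - 25414)) = 301593/(64 + 359839*(-270715)) = 301593/(64 - 97413814885) = 301593/(-97413814821) = 301593*(-1/97413814821) = -100531/32471271607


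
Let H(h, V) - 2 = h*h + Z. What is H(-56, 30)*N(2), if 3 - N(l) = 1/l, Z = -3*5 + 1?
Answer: 7810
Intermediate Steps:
Z = -14 (Z = -15 + 1 = -14)
H(h, V) = -12 + h² (H(h, V) = 2 + (h*h - 14) = 2 + (h² - 14) = 2 + (-14 + h²) = -12 + h²)
N(l) = 3 - 1/l
H(-56, 30)*N(2) = (-12 + (-56)²)*(3 - 1/2) = (-12 + 3136)*(3 - 1*½) = 3124*(3 - ½) = 3124*(5/2) = 7810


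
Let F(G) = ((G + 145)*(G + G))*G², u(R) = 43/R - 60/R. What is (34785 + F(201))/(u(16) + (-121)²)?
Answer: 89911850832/234239 ≈ 3.8385e+5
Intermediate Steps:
u(R) = -17/R
F(G) = 2*G³*(145 + G) (F(G) = ((145 + G)*(2*G))*G² = (2*G*(145 + G))*G² = 2*G³*(145 + G))
(34785 + F(201))/(u(16) + (-121)²) = (34785 + 2*201³*(145 + 201))/(-17/16 + (-121)²) = (34785 + 2*8120601*346)/(-17*1/16 + 14641) = (34785 + 5619455892)/(-17/16 + 14641) = 5619490677/(234239/16) = 5619490677*(16/234239) = 89911850832/234239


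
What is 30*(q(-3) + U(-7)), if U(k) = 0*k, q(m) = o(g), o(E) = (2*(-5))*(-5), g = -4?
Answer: 1500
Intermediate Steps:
o(E) = 50 (o(E) = -10*(-5) = 50)
q(m) = 50
U(k) = 0
30*(q(-3) + U(-7)) = 30*(50 + 0) = 30*50 = 1500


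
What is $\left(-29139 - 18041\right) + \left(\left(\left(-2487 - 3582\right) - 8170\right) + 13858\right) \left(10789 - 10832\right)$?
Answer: $-30797$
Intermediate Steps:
$\left(-29139 - 18041\right) + \left(\left(\left(-2487 - 3582\right) - 8170\right) + 13858\right) \left(10789 - 10832\right) = -47180 + \left(\left(-6069 - 8170\right) + 13858\right) \left(-43\right) = -47180 + \left(-14239 + 13858\right) \left(-43\right) = -47180 - -16383 = -47180 + 16383 = -30797$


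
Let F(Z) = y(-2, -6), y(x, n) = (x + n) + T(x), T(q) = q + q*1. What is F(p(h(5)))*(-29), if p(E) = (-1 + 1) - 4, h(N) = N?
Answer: 348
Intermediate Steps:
T(q) = 2*q (T(q) = q + q = 2*q)
p(E) = -4 (p(E) = 0 - 4 = -4)
y(x, n) = n + 3*x (y(x, n) = (x + n) + 2*x = (n + x) + 2*x = n + 3*x)
F(Z) = -12 (F(Z) = -6 + 3*(-2) = -6 - 6 = -12)
F(p(h(5)))*(-29) = -12*(-29) = 348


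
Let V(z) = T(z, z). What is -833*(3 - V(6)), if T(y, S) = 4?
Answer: 833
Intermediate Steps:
V(z) = 4
-833*(3 - V(6)) = -833*(3 - 1*4) = -833*(3 - 4) = -833*(-1) = 833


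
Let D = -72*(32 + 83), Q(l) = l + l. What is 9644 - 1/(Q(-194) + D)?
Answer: 83594193/8668 ≈ 9644.0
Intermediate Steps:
Q(l) = 2*l
D = -8280 (D = -72*115 = -8280)
9644 - 1/(Q(-194) + D) = 9644 - 1/(2*(-194) - 8280) = 9644 - 1/(-388 - 8280) = 9644 - 1/(-8668) = 9644 - 1*(-1/8668) = 9644 + 1/8668 = 83594193/8668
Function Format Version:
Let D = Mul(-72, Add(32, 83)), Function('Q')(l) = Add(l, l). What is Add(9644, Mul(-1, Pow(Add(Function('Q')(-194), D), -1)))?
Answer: Rational(83594193, 8668) ≈ 9644.0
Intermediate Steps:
Function('Q')(l) = Mul(2, l)
D = -8280 (D = Mul(-72, 115) = -8280)
Add(9644, Mul(-1, Pow(Add(Function('Q')(-194), D), -1))) = Add(9644, Mul(-1, Pow(Add(Mul(2, -194), -8280), -1))) = Add(9644, Mul(-1, Pow(Add(-388, -8280), -1))) = Add(9644, Mul(-1, Pow(-8668, -1))) = Add(9644, Mul(-1, Rational(-1, 8668))) = Add(9644, Rational(1, 8668)) = Rational(83594193, 8668)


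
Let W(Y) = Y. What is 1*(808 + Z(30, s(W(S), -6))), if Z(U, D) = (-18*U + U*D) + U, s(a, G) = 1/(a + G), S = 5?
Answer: 268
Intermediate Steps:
s(a, G) = 1/(G + a)
Z(U, D) = -17*U + D*U (Z(U, D) = (-18*U + D*U) + U = -17*U + D*U)
1*(808 + Z(30, s(W(S), -6))) = 1*(808 + 30*(-17 + 1/(-6 + 5))) = 1*(808 + 30*(-17 + 1/(-1))) = 1*(808 + 30*(-17 - 1)) = 1*(808 + 30*(-18)) = 1*(808 - 540) = 1*268 = 268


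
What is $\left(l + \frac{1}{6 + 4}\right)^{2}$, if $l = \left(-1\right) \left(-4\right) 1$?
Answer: $\frac{1681}{100} \approx 16.81$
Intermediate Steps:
$l = 4$ ($l = 4 \cdot 1 = 4$)
$\left(l + \frac{1}{6 + 4}\right)^{2} = \left(4 + \frac{1}{6 + 4}\right)^{2} = \left(4 + \frac{1}{10}\right)^{2} = \left(\frac{41}{10}\right)^{2} = \frac{1681}{100}$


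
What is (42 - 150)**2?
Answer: 11664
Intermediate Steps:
(42 - 150)**2 = (-108)**2 = 11664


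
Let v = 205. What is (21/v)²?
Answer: 441/42025 ≈ 0.010494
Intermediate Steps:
(21/v)² = (21/205)² = 441/42025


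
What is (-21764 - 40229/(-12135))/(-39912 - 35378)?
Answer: 264065911/913644150 ≈ 0.28902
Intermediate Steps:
(-21764 - 40229/(-12135))/(-39912 - 35378) = (-21764 - 40229*(-1/12135))/(-75290) = (-21764 + 40229/12135)*(-1/75290) = -264065911/12135*(-1/75290) = 264065911/913644150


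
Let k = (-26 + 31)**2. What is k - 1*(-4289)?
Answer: 4314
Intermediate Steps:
k = 25 (k = 5**2 = 25)
k - 1*(-4289) = 25 - 1*(-4289) = 25 + 4289 = 4314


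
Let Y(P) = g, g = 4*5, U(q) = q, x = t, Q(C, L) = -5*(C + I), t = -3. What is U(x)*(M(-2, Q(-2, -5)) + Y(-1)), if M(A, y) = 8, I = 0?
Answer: -84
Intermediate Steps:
Q(C, L) = -5*C (Q(C, L) = -5*(C + 0) = -5*C)
x = -3
g = 20
Y(P) = 20
U(x)*(M(-2, Q(-2, -5)) + Y(-1)) = -3*(8 + 20) = -3*28 = -84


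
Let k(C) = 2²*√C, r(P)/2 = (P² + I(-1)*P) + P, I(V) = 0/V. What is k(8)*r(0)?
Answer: 0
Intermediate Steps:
I(V) = 0
r(P) = 2*P + 2*P² (r(P) = 2*((P² + 0*P) + P) = 2*((P² + 0) + P) = 2*(P² + P) = 2*(P + P²) = 2*P + 2*P²)
k(C) = 4*√C
k(8)*r(0) = (4*√8)*(2*0*(1 + 0)) = (4*(2*√2))*(2*0*1) = (8*√2)*0 = 0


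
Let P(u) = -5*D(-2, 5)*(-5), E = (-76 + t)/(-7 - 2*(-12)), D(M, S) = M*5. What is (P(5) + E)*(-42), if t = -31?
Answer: 182994/17 ≈ 10764.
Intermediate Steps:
D(M, S) = 5*M
E = -107/17 (E = (-76 - 31)/(-7 - 2*(-12)) = -107/(-7 + 24) = -107/17 ≈ -6.2941)
P(u) = -250 (P(u) = -25*(-2)*(-5) = -5*(-10)*(-5) = 50*(-5) = -250)
(P(5) + E)*(-42) = (-250 - 107/17)*(-42) = -4357/17*(-42) = 182994/17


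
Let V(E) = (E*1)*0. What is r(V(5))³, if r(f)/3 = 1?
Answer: 27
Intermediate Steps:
V(E) = 0 (V(E) = E*0 = 0)
r(f) = 3 (r(f) = 3*1 = 3)
r(V(5))³ = 3³ = 27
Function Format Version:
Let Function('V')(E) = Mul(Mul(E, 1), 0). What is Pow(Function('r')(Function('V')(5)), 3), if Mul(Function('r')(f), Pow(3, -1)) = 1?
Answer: 27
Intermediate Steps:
Function('V')(E) = 0 (Function('V')(E) = Mul(E, 0) = 0)
Function('r')(f) = 3 (Function('r')(f) = Mul(3, 1) = 3)
Pow(Function('r')(Function('V')(5)), 3) = Pow(3, 3) = 27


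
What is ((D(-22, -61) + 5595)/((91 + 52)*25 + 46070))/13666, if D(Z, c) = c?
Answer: 2767/339224285 ≈ 8.1568e-6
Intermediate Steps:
((D(-22, -61) + 5595)/((91 + 52)*25 + 46070))/13666 = ((-61 + 5595)/((91 + 52)*25 + 46070))/13666 = (5534/(143*25 + 46070))*(1/13666) = (5534/(3575 + 46070))*(1/13666) = (5534/49645)*(1/13666) = 2767/339224285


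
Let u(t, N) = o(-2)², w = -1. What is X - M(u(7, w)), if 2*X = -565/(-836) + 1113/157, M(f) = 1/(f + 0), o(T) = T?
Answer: 953547/262504 ≈ 3.6325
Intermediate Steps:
u(t, N) = 4 (u(t, N) = (-2)² = 4)
M(f) = 1/f
X = 1019173/262504 (X = (-565/(-836) + 1113/157)/2 = (-565*(-1/836) + 1113*(1/157))/2 = (565/836 + 1113/157)/2 = (½)*(1019173/131252) = 1019173/262504 ≈ 3.8825)
X - M(u(7, w)) = 1019173/262504 - 1/4 = 1019173/262504 - 1*¼ = 1019173/262504 - ¼ = 953547/262504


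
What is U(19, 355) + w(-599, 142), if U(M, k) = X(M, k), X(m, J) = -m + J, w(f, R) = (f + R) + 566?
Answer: 445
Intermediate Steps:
w(f, R) = 566 + R + f (w(f, R) = (R + f) + 566 = 566 + R + f)
X(m, J) = J - m
U(M, k) = k - M
U(19, 355) + w(-599, 142) = (355 - 1*19) + (566 + 142 - 599) = (355 - 19) + 109 = 336 + 109 = 445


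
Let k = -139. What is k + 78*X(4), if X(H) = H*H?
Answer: 1109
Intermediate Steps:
X(H) = H²
k + 78*X(4) = -139 + 78*4² = -139 + 78*16 = -139 + 1248 = 1109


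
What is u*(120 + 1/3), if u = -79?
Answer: -28519/3 ≈ -9506.3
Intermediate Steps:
u*(120 + 1/3) = -79*(120 + 1/3) = -79*(120 + ⅓) = -79*361/3 = -28519/3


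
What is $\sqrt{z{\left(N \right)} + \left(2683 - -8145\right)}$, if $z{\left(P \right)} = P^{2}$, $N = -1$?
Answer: $7 \sqrt{221} \approx 104.06$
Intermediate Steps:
$\sqrt{z{\left(N \right)} + \left(2683 - -8145\right)} = \sqrt{\left(-1\right)^{2} + \left(2683 - -8145\right)} = \sqrt{1 + \left(2683 + 8145\right)} = \sqrt{1 + 10828} = \sqrt{10829} = 7 \sqrt{221}$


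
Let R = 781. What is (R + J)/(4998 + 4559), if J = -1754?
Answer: -973/9557 ≈ -0.10181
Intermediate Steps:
(R + J)/(4998 + 4559) = (781 - 1754)/(4998 + 4559) = -973/9557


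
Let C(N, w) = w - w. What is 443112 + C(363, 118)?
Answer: 443112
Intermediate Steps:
C(N, w) = 0
443112 + C(363, 118) = 443112 + 0 = 443112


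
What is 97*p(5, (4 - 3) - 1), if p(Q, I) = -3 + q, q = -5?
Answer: -776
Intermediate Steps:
p(Q, I) = -8 (p(Q, I) = -3 - 5 = -8)
97*p(5, (4 - 3) - 1) = 97*(-8) = -776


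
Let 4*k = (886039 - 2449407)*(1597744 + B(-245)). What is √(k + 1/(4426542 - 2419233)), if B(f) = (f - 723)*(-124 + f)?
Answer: I*√3078663584823474026374563/2007309 ≈ 8.7411e+5*I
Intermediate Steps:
B(f) = (-723 + f)*(-124 + f)
k = -764071096112 (k = ((886039 - 2449407)*(1597744 + (89652 + (-245)² - 847*(-245))))/4 = (-1563368*(1597744 + (89652 + 60025 + 207515)))/4 = (-1563368*(1597744 + 357192))/4 = (-1563368*1954936)/4 = (¼)*(-3056284384448) = -764071096112)
√(k + 1/(4426542 - 2419233)) = √(-764071096112 + 1/(4426542 - 2419233)) = √(-764071096112 + 1/2007309) = √(-1533726787865482607/2007309) = I*√3078663584823474026374563/2007309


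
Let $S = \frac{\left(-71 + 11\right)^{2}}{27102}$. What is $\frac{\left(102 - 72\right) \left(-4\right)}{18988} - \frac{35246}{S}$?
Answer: $- \frac{377875881977}{1424100} \approx -2.6534 \cdot 10^{5}$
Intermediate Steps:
$S = \frac{600}{4517}$ ($S = \left(-60\right)^{2} \cdot \frac{1}{27102} = 3600 \cdot \frac{1}{27102} = \frac{600}{4517} \approx 0.13283$)
$\frac{\left(102 - 72\right) \left(-4\right)}{18988} - \frac{35246}{S} = \frac{\left(102 - 72\right) \left(-4\right)}{18988} - \frac{35246}{\frac{600}{4517}} = 30 \left(-4\right) \frac{1}{18988} - \frac{79603091}{300} = \left(-120\right) \frac{1}{18988} - \frac{79603091}{300} = - \frac{30}{4747} - \frac{79603091}{300} = - \frac{377875881977}{1424100}$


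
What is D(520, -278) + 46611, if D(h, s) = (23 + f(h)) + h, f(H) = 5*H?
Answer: 49754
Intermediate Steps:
D(h, s) = 23 + 6*h (D(h, s) = (23 + 5*h) + h = 23 + 6*h)
D(520, -278) + 46611 = (23 + 6*520) + 46611 = (23 + 3120) + 46611 = 3143 + 46611 = 49754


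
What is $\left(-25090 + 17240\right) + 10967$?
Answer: $3117$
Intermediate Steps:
$\left(-25090 + 17240\right) + 10967 = -7850 + 10967 = 3117$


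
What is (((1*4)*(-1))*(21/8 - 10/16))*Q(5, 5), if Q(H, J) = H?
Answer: -40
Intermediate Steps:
(((1*4)*(-1))*(21/8 - 10/16))*Q(5, 5) = (((1*4)*(-1))*(21/8 - 10/16))*5 = ((4*(-1))*(21*(⅛) - 10*1/16))*5 = -4*(21/8 - 5/8)*5 = -4*2*5 = -8*5 = -40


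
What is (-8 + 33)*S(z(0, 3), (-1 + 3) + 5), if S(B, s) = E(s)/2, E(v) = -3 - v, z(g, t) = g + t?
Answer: -125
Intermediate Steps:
S(B, s) = -3/2 - s/2 (S(B, s) = (-3 - s)/2 = (-3 - s)*(½) = -3/2 - s/2)
(-8 + 33)*S(z(0, 3), (-1 + 3) + 5) = (-8 + 33)*(-3/2 - ((-1 + 3) + 5)/2) = 25*(-3/2 - (2 + 5)/2) = 25*(-3/2 - ½*7) = 25*(-3/2 - 7/2) = 25*(-5) = -125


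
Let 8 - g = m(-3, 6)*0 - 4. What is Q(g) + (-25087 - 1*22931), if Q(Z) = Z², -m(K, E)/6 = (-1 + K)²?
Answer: -47874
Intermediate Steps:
m(K, E) = -6*(-1 + K)²
g = 12 (g = 8 - (-6*(-1 - 3)²*0 - 4) = 8 - (-6*(-4)²*0 - 4) = 8 - (-6*16*0 - 4) = 8 - (-96*0 - 4) = 8 - (0 - 4) = 8 - 1*(-4) = 8 + 4 = 12)
Q(g) + (-25087 - 1*22931) = 12² + (-25087 - 1*22931) = 144 + (-25087 - 22931) = 144 - 48018 = -47874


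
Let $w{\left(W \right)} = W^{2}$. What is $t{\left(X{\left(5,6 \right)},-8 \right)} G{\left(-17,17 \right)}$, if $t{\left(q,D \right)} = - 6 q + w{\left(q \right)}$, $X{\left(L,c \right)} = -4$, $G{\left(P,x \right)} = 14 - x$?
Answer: $-120$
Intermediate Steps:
$t{\left(q,D \right)} = q^{2} - 6 q$ ($t{\left(q,D \right)} = - 6 q + q^{2} = q^{2} - 6 q$)
$t{\left(X{\left(5,6 \right)},-8 \right)} G{\left(-17,17 \right)} = - 4 \left(-6 - 4\right) \left(14 - 17\right) = \left(-4\right) \left(-10\right) \left(14 - 17\right) = 40 \left(-3\right) = -120$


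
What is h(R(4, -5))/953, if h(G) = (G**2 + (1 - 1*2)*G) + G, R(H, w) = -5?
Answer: 25/953 ≈ 0.026233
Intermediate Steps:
h(G) = G**2 (h(G) = (G**2 + (1 - 2)*G) + G = (G**2 - G) + G = G**2)
h(R(4, -5))/953 = (-5)**2/953 = 25*(1/953) = 25/953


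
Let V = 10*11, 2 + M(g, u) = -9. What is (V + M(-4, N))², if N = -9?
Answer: 9801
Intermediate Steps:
M(g, u) = -11 (M(g, u) = -2 - 9 = -11)
V = 110
(V + M(-4, N))² = (110 - 11)² = 99² = 9801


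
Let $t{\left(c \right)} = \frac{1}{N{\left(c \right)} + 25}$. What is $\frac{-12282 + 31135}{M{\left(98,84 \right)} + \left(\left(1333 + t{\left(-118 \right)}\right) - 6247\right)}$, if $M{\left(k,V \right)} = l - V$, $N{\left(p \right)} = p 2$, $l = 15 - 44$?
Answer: $- \frac{233999}{62394} \approx -3.7503$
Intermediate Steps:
$l = -29$
$N{\left(p \right)} = 2 p$
$t{\left(c \right)} = \frac{1}{25 + 2 c}$ ($t{\left(c \right)} = \frac{1}{2 c + 25} = \frac{1}{25 + 2 c}$)
$M{\left(k,V \right)} = -29 - V$
$\frac{-12282 + 31135}{M{\left(98,84 \right)} + \left(\left(1333 + t{\left(-118 \right)}\right) - 6247\right)} = \frac{-12282 + 31135}{\left(-29 - 84\right) - \left(4914 - \frac{1}{25 + 2 \left(-118\right)}\right)} = \frac{18853}{\left(-29 - 84\right) - \left(4914 - \frac{1}{25 - 236}\right)} = \frac{18853}{-113 - \left(4914 + \frac{1}{211}\right)} = \frac{18853}{-113 + \left(\left(1333 - \frac{1}{211}\right) - 6247\right)} = \frac{18853}{-113 + \left(\frac{281262}{211} - 6247\right)} = \frac{18853}{-113 - \frac{1036855}{211}} = \frac{18853}{- \frac{1060698}{211}} = 18853 \left(- \frac{211}{1060698}\right) = - \frac{233999}{62394}$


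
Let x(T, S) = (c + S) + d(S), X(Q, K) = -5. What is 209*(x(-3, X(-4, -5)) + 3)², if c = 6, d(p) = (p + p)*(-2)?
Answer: 120384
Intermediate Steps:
d(p) = -4*p (d(p) = (2*p)*(-2) = -4*p)
x(T, S) = 6 - 3*S (x(T, S) = (6 + S) - 4*S = 6 - 3*S)
209*(x(-3, X(-4, -5)) + 3)² = 209*((6 - 3*(-5)) + 3)² = 209*((6 + 15) + 3)² = 209*(21 + 3)² = 209*24² = 209*576 = 120384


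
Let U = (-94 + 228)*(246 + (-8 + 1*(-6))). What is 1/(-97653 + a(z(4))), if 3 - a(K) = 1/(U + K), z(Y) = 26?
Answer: -31114/3038282101 ≈ -1.0241e-5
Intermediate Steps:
U = 31088 (U = 134*(246 + (-8 - 6)) = 134*(246 - 14) = 134*232 = 31088)
a(K) = 3 - 1/(31088 + K)
1/(-97653 + a(z(4))) = 1/(-97653 + (93263 + 3*26)/(31088 + 26)) = 1/(-97653 + (93263 + 78)/31114) = 1/(-97653 + (1/31114)*93341) = 1/(-97653 + 93341/31114) = 1/(-3038282101/31114) = -31114/3038282101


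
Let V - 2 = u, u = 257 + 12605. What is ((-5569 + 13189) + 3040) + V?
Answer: 23524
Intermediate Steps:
u = 12862
V = 12864 (V = 2 + 12862 = 12864)
((-5569 + 13189) + 3040) + V = ((-5569 + 13189) + 3040) + 12864 = (7620 + 3040) + 12864 = 10660 + 12864 = 23524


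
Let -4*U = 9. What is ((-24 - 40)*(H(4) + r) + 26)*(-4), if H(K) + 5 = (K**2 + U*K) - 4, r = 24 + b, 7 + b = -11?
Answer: 920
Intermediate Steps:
b = -18 (b = -7 - 11 = -18)
U = -9/4 (U = -1/4*9 = -9/4 ≈ -2.2500)
r = 6 (r = 24 - 18 = 6)
H(K) = -9 + K**2 - 9*K/4 (H(K) = -5 + ((K**2 - 9*K/4) - 4) = -5 + (-4 + K**2 - 9*K/4) = -9 + K**2 - 9*K/4)
((-24 - 40)*(H(4) + r) + 26)*(-4) = ((-24 - 40)*((-9 + 4**2 - 9/4*4) + 6) + 26)*(-4) = (-64*((-9 + 16 - 9) + 6) + 26)*(-4) = (-64*(-2 + 6) + 26)*(-4) = (-64*4 + 26)*(-4) = (-256 + 26)*(-4) = -230*(-4) = 920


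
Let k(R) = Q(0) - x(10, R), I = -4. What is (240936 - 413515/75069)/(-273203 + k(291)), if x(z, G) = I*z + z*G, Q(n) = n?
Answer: -18086411069/20724524037 ≈ -0.87271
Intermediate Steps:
x(z, G) = -4*z + G*z (x(z, G) = -4*z + z*G = -4*z + G*z)
k(R) = 40 - 10*R (k(R) = 0 - 10*(-4 + R) = 0 - (-40 + 10*R) = 0 + (40 - 10*R) = 40 - 10*R)
(240936 - 413515/75069)/(-273203 + k(291)) = (240936 - 413515/75069)/(-273203 + (40 - 10*291)) = (240936 - 413515*1/75069)/(-273203 + (40 - 2910)) = (240936 - 413515/75069)/(-273203 - 2870) = (18086411069/75069)/(-276073) = (18086411069/75069)*(-1/276073) = -18086411069/20724524037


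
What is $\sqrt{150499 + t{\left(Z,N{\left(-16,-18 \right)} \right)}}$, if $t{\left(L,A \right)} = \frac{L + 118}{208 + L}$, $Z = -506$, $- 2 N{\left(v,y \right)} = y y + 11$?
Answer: $\frac{\sqrt{3341257205}}{149} \approx 387.94$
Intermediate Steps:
$N{\left(v,y \right)} = - \frac{11}{2} - \frac{y^{2}}{2}$ ($N{\left(v,y \right)} = - \frac{y y + 11}{2} = - \frac{y^{2} + 11}{2} = - \frac{11 + y^{2}}{2} = - \frac{11}{2} - \frac{y^{2}}{2}$)
$t{\left(L,A \right)} = \frac{118 + L}{208 + L}$
$\sqrt{150499 + t{\left(Z,N{\left(-16,-18 \right)} \right)}} = \sqrt{150499 + \frac{118 - 506}{208 - 506}} = \sqrt{150499 + \frac{1}{-298} \left(-388\right)} = \sqrt{150499 - - \frac{194}{149}} = \sqrt{150499 + \frac{194}{149}} = \sqrt{\frac{22424545}{149}} = \frac{\sqrt{3341257205}}{149}$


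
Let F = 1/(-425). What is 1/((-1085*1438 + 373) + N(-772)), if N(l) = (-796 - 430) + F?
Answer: -425/663460276 ≈ -6.4058e-7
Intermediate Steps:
F = -1/425 ≈ -0.0023529
N(l) = -521051/425 (N(l) = (-796 - 430) - 1/425 = -1226 - 1/425 = -521051/425)
1/((-1085*1438 + 373) + N(-772)) = 1/((-1085*1438 + 373) - 521051/425) = 1/((-1560230 + 373) - 521051/425) = 1/(-1559857 - 521051/425) = 1/(-663460276/425) = -425/663460276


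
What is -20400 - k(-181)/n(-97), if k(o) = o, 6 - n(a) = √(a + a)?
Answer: -2345457/115 + 181*I*√194/230 ≈ -20395.0 + 10.961*I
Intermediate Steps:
n(a) = 6 - √2*√a (n(a) = 6 - √(a + a) = 6 - √(2*a) = 6 - √2*√a)
-20400 - k(-181)/n(-97) = -20400 - (-181)/(6 - √2*√(-97)) = -20400 - (-181)/(6 - √2*I*√97) = -20400 - (-181)/(6 - I*√194) = -20400 + 181/(6 - I*√194)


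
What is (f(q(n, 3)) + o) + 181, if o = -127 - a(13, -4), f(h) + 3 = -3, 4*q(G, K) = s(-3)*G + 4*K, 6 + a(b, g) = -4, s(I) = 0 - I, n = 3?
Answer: 58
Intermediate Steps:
s(I) = -I
a(b, g) = -10 (a(b, g) = -6 - 4 = -10)
q(G, K) = K + 3*G/4 (q(G, K) = ((-1*(-3))*G + 4*K)/4 = (3*G + 4*K)/4 = K + 3*G/4)
f(h) = -6 (f(h) = -3 - 3 = -6)
o = -117 (o = -127 - 1*(-10) = -127 + 10 = -117)
(f(q(n, 3)) + o) + 181 = (-6 - 117) + 181 = -123 + 181 = 58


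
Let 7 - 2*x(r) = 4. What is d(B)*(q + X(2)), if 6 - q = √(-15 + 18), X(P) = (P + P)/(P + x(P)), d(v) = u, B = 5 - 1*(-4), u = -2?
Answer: -100/7 + 2*√3 ≈ -10.822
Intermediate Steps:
B = 9 (B = 5 + 4 = 9)
x(r) = 3/2 (x(r) = 7/2 - ½*4 = 7/2 - 2 = 3/2)
d(v) = -2
X(P) = 2*P/(3/2 + P) (X(P) = (P + P)/(P + 3/2) = (2*P)/(3/2 + P) = 2*P/(3/2 + P))
q = 6 - √3 (q = 6 - √(-15 + 18) = 6 - √3 ≈ 4.2680)
d(B)*(q + X(2)) = -2*((6 - √3) + 4*2/(3 + 2*2)) = -2*((6 - √3) + 4*2/(3 + 4)) = -2*((6 - √3) + 4*2/7) = -2*((6 - √3) + 4*2*(⅐)) = -2*((6 - √3) + 8/7) = -2*(50/7 - √3) = -100/7 + 2*√3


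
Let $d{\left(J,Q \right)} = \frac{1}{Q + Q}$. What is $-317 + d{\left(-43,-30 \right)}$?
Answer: $- \frac{19021}{60} \approx -317.02$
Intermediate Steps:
$d{\left(J,Q \right)} = \frac{1}{2 Q}$
$-317 + d{\left(-43,-30 \right)} = -317 + \frac{1}{2 \left(-30\right)} = -317 + \frac{1}{2} \left(- \frac{1}{30}\right) = -317 - \frac{1}{60} = - \frac{19021}{60}$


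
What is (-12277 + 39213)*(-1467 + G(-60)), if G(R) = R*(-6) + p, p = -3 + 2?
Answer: -29845088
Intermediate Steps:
p = -1
G(R) = -1 - 6*R (G(R) = R*(-6) - 1 = -6*R - 1 = -1 - 6*R)
(-12277 + 39213)*(-1467 + G(-60)) = (-12277 + 39213)*(-1467 + (-1 - 6*(-60))) = 26936*(-1467 + (-1 + 360)) = 26936*(-1467 + 359) = 26936*(-1108) = -29845088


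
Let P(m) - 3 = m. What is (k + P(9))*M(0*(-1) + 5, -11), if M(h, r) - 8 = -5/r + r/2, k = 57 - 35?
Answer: 1105/11 ≈ 100.45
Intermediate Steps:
k = 22
P(m) = 3 + m
M(h, r) = 8 + r/2 - 5/r (M(h, r) = 8 + (-5/r + r/2) = 8 + (r/2 - 5/r) = 8 + r/2 - 5/r)
(k + P(9))*M(0*(-1) + 5, -11) = (22 + (3 + 9))*(8 + (1/2)*(-11) - 5/(-11)) = (22 + 12)*(8 - 11/2 - 5*(-1/11)) = 34*(8 - 11/2 + 5/11) = 34*(65/22) = 1105/11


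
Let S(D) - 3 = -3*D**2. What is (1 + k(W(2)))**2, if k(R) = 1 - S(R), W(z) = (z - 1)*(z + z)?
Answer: 2209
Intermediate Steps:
S(D) = 3 - 3*D**2
W(z) = 2*z*(-1 + z) (W(z) = (-1 + z)*(2*z) = 2*z*(-1 + z))
k(R) = -2 + 3*R**2 (k(R) = 1 - (3 - 3*R**2) = 1 + (-3 + 3*R**2) = -2 + 3*R**2)
(1 + k(W(2)))**2 = (1 + (-2 + 3*(2*2*(-1 + 2))**2))**2 = (1 + (-2 + 3*(2*2*1)**2))**2 = (1 + (-2 + 3*4**2))**2 = (1 + (-2 + 3*16))**2 = (1 + (-2 + 48))**2 = (1 + 46)**2 = 47**2 = 2209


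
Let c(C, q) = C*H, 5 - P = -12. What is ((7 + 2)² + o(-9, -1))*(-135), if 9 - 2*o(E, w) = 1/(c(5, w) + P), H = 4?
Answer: -427005/37 ≈ -11541.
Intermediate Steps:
P = 17 (P = 5 - 1*(-12) = 5 + 12 = 17)
c(C, q) = 4*C (c(C, q) = C*4 = 4*C)
o(E, w) = 166/37 (o(E, w) = 9/2 - 1/(2*(4*5 + 17)) = 9/2 - 1/(2*(20 + 17)) = 9/2 - ½/37 = 9/2 - ½*1/37 = 9/2 - 1/74 = 166/37)
((7 + 2)² + o(-9, -1))*(-135) = ((7 + 2)² + 166/37)*(-135) = (9² + 166/37)*(-135) = (81 + 166/37)*(-135) = (3163/37)*(-135) = -427005/37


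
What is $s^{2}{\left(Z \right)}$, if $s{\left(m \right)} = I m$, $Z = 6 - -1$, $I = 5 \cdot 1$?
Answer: $1225$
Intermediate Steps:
$I = 5$
$Z = 7$ ($Z = 6 + 1 = 7$)
$s{\left(m \right)} = 5 m$
$s^{2}{\left(Z \right)} = \left(5 \cdot 7\right)^{2} = 35^{2} = 1225$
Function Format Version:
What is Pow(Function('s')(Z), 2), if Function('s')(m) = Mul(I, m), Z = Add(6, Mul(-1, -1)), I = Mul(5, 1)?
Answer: 1225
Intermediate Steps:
I = 5
Z = 7 (Z = Add(6, 1) = 7)
Function('s')(m) = Mul(5, m)
Pow(Function('s')(Z), 2) = Pow(Mul(5, 7), 2) = Pow(35, 2) = 1225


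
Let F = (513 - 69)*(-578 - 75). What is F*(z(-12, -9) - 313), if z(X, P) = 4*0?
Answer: 90748716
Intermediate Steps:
F = -289932 (F = 444*(-653) = -289932)
z(X, P) = 0
F*(z(-12, -9) - 313) = -289932*(0 - 313) = -289932*(-313) = 90748716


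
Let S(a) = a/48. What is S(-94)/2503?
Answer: -47/60072 ≈ -0.00078239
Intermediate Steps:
S(a) = a/48 (S(a) = a*(1/48) = a/48)
S(-94)/2503 = ((1/48)*(-94))/2503 = -47/24*1/2503 = -47/60072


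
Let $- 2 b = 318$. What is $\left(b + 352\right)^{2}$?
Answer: $37249$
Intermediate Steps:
$b = -159$ ($b = \left(- \frac{1}{2}\right) 318 = -159$)
$\left(b + 352\right)^{2} = \left(-159 + 352\right)^{2} = 193^{2} = 37249$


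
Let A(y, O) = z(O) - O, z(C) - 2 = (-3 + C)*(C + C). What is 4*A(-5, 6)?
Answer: 128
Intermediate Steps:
z(C) = 2 + 2*C*(-3 + C) (z(C) = 2 + (-3 + C)*(C + C) = 2 + (-3 + C)*(2*C) = 2 + 2*C*(-3 + C))
A(y, O) = 2 - 7*O + 2*O² (A(y, O) = (2 - 6*O + 2*O²) - O = 2 - 7*O + 2*O²)
4*A(-5, 6) = 4*(2 - 7*6 + 2*6²) = 4*(2 - 42 + 2*36) = 4*(2 - 42 + 72) = 4*32 = 128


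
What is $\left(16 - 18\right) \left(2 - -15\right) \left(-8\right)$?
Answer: $272$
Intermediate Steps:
$\left(16 - 18\right) \left(2 - -15\right) \left(-8\right) = \left(16 - 18\right) \left(2 + 15\right) \left(-8\right) = \left(-2\right) 17 \left(-8\right) = \left(-34\right) \left(-8\right) = 272$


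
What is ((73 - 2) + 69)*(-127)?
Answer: -17780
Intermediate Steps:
((73 - 2) + 69)*(-127) = (71 + 69)*(-127) = 140*(-127) = -17780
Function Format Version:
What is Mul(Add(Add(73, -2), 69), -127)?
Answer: -17780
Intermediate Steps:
Mul(Add(Add(73, -2), 69), -127) = Mul(Add(71, 69), -127) = Mul(140, -127) = -17780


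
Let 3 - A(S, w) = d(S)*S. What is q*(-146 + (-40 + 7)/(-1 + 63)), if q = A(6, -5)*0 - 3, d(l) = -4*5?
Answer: 27255/62 ≈ 439.60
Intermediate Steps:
d(l) = -20
A(S, w) = 3 + 20*S (A(S, w) = 3 - (-20)*S = 3 + 20*S)
q = -3 (q = (3 + 20*6)*0 - 3 = (3 + 120)*0 - 3 = 123*0 - 3 = 0 - 3 = -3)
q*(-146 + (-40 + 7)/(-1 + 63)) = -3*(-146 + (-40 + 7)/(-1 + 63)) = -3*(-146 - 33/62) = -3*(-9085/62) = 27255/62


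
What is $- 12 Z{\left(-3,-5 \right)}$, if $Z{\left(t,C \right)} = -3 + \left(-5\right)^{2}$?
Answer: $-264$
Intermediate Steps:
$Z{\left(t,C \right)} = 22$ ($Z{\left(t,C \right)} = -3 + 25 = 22$)
$- 12 Z{\left(-3,-5 \right)} = \left(-12\right) 22 = -264$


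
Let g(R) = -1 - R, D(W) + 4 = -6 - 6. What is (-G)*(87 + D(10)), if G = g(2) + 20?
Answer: -1207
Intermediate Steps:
D(W) = -16 (D(W) = -4 + (-6 - 6) = -4 - 12 = -16)
G = 17 (G = (-1 - 1*2) + 20 = (-1 - 2) + 20 = -3 + 20 = 17)
(-G)*(87 + D(10)) = (-1*17)*(87 - 16) = -17*71 = -1207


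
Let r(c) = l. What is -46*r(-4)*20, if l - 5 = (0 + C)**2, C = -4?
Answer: -19320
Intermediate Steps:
l = 21 (l = 5 + (0 - 4)**2 = 5 + (-4)**2 = 5 + 16 = 21)
r(c) = 21
-46*r(-4)*20 = -46*21*20 = -966*20 = -19320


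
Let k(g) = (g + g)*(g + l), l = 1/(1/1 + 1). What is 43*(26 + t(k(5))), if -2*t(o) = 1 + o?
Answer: -86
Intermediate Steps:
l = ½ (l = 1/(1 + 1) = 1/2 = ½ ≈ 0.50000)
k(g) = 2*g*(½ + g) (k(g) = (g + g)*(g + ½) = (2*g)*(½ + g) = 2*g*(½ + g))
t(o) = -½ - o/2 (t(o) = -(1 + o)/2 = -½ - o/2)
43*(26 + t(k(5))) = 43*(26 + (-½ - 5*(1 + 2*5)/2)) = 43*(26 + (-½ - 5*(1 + 10)/2)) = 43*(26 + (-½ - 5*11/2)) = 43*(26 + (-½ - ½*55)) = 43*(26 + (-½ - 55/2)) = 43*(26 - 28) = 43*(-2) = -86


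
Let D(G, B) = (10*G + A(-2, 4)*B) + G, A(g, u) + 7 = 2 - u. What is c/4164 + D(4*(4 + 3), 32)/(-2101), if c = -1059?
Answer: -769413/2916188 ≈ -0.26384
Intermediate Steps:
A(g, u) = -5 - u (A(g, u) = -7 + (2 - u) = -5 - u)
D(G, B) = -9*B + 11*G (D(G, B) = (10*G + (-5 - 1*4)*B) + G = (10*G + (-5 - 4)*B) + G = (10*G - 9*B) + G = (-9*B + 10*G) + G = -9*B + 11*G)
c/4164 + D(4*(4 + 3), 32)/(-2101) = -1059/4164 + (-9*32 + 11*(4*(4 + 3)))/(-2101) = -1059*1/4164 + (-288 + 11*(4*7))*(-1/2101) = -353/1388 + (-288 + 11*28)*(-1/2101) = -353/1388 + (-288 + 308)*(-1/2101) = -353/1388 + 20*(-1/2101) = -353/1388 - 20/2101 = -769413/2916188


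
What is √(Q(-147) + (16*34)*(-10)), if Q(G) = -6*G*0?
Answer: 8*I*√85 ≈ 73.756*I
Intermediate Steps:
Q(G) = 0 (Q(G) = -6*G*0 = 0)
√(Q(-147) + (16*34)*(-10)) = √(0 + (16*34)*(-10)) = √(0 + 544*(-10)) = √(0 - 5440) = √(-5440) = 8*I*√85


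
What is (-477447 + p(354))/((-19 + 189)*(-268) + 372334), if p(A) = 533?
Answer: -238457/163387 ≈ -1.4595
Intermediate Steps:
(-477447 + p(354))/((-19 + 189)*(-268) + 372334) = (-477447 + 533)/((-19 + 189)*(-268) + 372334) = -476914/(170*(-268) + 372334) = -476914/(-45560 + 372334) = -476914/326774 = -476914*1/326774 = -238457/163387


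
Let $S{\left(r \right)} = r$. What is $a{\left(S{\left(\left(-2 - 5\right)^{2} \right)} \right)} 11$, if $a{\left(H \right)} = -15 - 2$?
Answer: $-187$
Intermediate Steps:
$a{\left(H \right)} = -17$
$a{\left(S{\left(\left(-2 - 5\right)^{2} \right)} \right)} 11 = \left(-17\right) 11 = -187$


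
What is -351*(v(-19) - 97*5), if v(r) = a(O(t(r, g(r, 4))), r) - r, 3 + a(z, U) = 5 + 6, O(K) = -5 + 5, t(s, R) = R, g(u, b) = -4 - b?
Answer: 160758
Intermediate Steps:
O(K) = 0
a(z, U) = 8 (a(z, U) = -3 + (5 + 6) = -3 + 11 = 8)
v(r) = 8 - r
-351*(v(-19) - 97*5) = -351*((8 - 1*(-19)) - 97*5) = -351*((8 + 19) - 485) = -351*(27 - 485) = -351*(-458) = 160758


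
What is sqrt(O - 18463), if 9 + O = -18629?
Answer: I*sqrt(37101) ≈ 192.62*I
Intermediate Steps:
O = -18638 (O = -9 - 18629 = -18638)
sqrt(O - 18463) = sqrt(-18638 - 18463) = sqrt(-37101) = I*sqrt(37101)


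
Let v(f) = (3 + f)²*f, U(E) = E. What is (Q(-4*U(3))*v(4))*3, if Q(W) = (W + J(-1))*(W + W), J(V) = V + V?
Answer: 197568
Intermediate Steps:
J(V) = 2*V
v(f) = f*(3 + f)²
Q(W) = 2*W*(-2 + W) (Q(W) = (W + 2*(-1))*(W + W) = (W - 2)*(2*W) = (-2 + W)*(2*W) = 2*W*(-2 + W))
(Q(-4*U(3))*v(4))*3 = ((2*(-4*3)*(-2 - 4*3))*(4*(3 + 4)²))*3 = ((2*(-12)*(-2 - 12))*(4*7²))*3 = ((2*(-12)*(-14))*(4*49))*3 = (336*196)*3 = 65856*3 = 197568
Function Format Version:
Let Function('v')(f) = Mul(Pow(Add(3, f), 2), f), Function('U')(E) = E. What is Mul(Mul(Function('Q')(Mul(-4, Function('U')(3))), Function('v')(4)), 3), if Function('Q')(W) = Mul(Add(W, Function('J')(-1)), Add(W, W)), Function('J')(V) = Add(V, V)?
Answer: 197568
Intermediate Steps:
Function('J')(V) = Mul(2, V)
Function('v')(f) = Mul(f, Pow(Add(3, f), 2))
Function('Q')(W) = Mul(2, W, Add(-2, W)) (Function('Q')(W) = Mul(Add(W, Mul(2, -1)), Add(W, W)) = Mul(Add(W, -2), Mul(2, W)) = Mul(Add(-2, W), Mul(2, W)) = Mul(2, W, Add(-2, W)))
Mul(Mul(Function('Q')(Mul(-4, Function('U')(3))), Function('v')(4)), 3) = Mul(Mul(Mul(2, Mul(-4, 3), Add(-2, Mul(-4, 3))), Mul(4, Pow(Add(3, 4), 2))), 3) = Mul(Mul(Mul(2, -12, Add(-2, -12)), Mul(4, Pow(7, 2))), 3) = Mul(Mul(Mul(2, -12, -14), Mul(4, 49)), 3) = Mul(Mul(336, 196), 3) = Mul(65856, 3) = 197568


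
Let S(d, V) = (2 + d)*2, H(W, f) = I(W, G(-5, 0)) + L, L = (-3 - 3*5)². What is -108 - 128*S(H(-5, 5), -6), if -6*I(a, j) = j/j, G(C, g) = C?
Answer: -250564/3 ≈ -83521.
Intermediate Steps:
L = 324 (L = (-3 - 15)² = (-18)² = 324)
I(a, j) = -⅙ (I(a, j) = -j/(6*j) = -⅙*1 = -⅙)
H(W, f) = 1943/6 (H(W, f) = -⅙ + 324 = 1943/6)
S(d, V) = 4 + 2*d
-108 - 128*S(H(-5, 5), -6) = -108 - 128*(4 + 2*(1943/6)) = -108 - 128*(4 + 1943/3) = -108 - 128*1955/3 = -108 - 250240/3 = -250564/3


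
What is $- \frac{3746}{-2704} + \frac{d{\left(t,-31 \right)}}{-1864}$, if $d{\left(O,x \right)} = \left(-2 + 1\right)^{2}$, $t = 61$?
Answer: $\frac{54530}{39377} \approx 1.3848$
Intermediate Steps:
$d{\left(O,x \right)} = 1$ ($d{\left(O,x \right)} = \left(-1\right)^{2} = 1$)
$- \frac{3746}{-2704} + \frac{d{\left(t,-31 \right)}}{-1864} = - \frac{3746}{-2704} + 1 \frac{1}{-1864} = \left(-3746\right) \left(- \frac{1}{2704}\right) + 1 \left(- \frac{1}{1864}\right) = \frac{1873}{1352} - \frac{1}{1864} = \frac{54530}{39377}$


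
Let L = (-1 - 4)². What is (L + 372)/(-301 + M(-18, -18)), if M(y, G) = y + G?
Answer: -397/337 ≈ -1.1780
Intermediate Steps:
M(y, G) = G + y
L = 25 (L = (-5)² = 25)
(L + 372)/(-301 + M(-18, -18)) = (25 + 372)/(-301 + (-18 - 18)) = 397/(-301 - 36) = 397/(-337) = 397*(-1/337) = -397/337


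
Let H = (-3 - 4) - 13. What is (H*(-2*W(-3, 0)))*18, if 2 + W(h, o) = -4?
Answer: -4320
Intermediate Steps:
W(h, o) = -6 (W(h, o) = -2 - 4 = -6)
H = -20 (H = -7 - 13 = -20)
(H*(-2*W(-3, 0)))*18 = -(-40)*(-6)*18 = -20*12*18 = -240*18 = -4320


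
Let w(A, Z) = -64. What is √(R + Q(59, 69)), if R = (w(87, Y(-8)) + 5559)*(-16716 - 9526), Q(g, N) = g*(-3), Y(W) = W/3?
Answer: I*√144199967 ≈ 12008.0*I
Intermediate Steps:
Y(W) = W/3 (Y(W) = W*(⅓) = W/3)
Q(g, N) = -3*g
R = -144199790 (R = (-64 + 5559)*(-16716 - 9526) = 5495*(-26242) = -144199790)
√(R + Q(59, 69)) = √(-144199790 - 3*59) = √(-144199790 - 177) = √(-144199967) = I*√144199967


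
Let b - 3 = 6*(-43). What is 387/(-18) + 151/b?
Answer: -11267/510 ≈ -22.092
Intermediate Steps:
b = -255 (b = 3 + 6*(-43) = 3 - 258 = -255)
387/(-18) + 151/b = 387/(-18) + 151/(-255) = 387*(-1/18) + 151*(-1/255) = -43/2 - 151/255 = -11267/510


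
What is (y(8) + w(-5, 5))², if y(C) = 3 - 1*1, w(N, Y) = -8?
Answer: 36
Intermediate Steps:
y(C) = 2 (y(C) = 3 - 1 = 2)
(y(8) + w(-5, 5))² = (2 - 8)² = (-6)² = 36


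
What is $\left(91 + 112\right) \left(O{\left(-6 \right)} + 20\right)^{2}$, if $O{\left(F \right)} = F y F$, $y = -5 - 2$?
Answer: $10926272$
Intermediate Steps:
$y = -7$
$O{\left(F \right)} = - 7 F^{2}$ ($O{\left(F \right)} = F \left(-7\right) F = - 7 F F = - 7 F^{2}$)
$\left(91 + 112\right) \left(O{\left(-6 \right)} + 20\right)^{2} = \left(91 + 112\right) \left(- 7 \left(-6\right)^{2} + 20\right)^{2} = 203 \left(\left(-7\right) 36 + 20\right)^{2} = 203 \left(-252 + 20\right)^{2} = 203 \left(-232\right)^{2} = 203 \cdot 53824 = 10926272$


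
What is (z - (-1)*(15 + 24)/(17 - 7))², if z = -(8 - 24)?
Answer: 39601/100 ≈ 396.01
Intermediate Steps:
z = 16 (z = -1*(-16) = 16)
(z - (-1)*(15 + 24)/(17 - 7))² = (16 - (-1)*(15 + 24)/(17 - 7))² = (16 - (-1)*39/10)² = (16 - 1*(-39/10))² = (16 + 39/10)² = (199/10)² = 39601/100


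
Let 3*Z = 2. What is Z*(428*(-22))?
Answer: -18832/3 ≈ -6277.3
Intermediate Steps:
Z = ⅔ (Z = (⅓)*2 = ⅔ ≈ 0.66667)
Z*(428*(-22)) = 2*(428*(-22))/3 = (⅔)*(-9416) = -18832/3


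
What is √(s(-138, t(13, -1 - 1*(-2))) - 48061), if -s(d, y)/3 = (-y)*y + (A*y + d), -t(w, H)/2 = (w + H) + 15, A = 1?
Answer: I*√37381 ≈ 193.34*I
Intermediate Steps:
t(w, H) = -30 - 2*H - 2*w (t(w, H) = -2*((w + H) + 15) = -2*((H + w) + 15) = -2*(15 + H + w) = -30 - 2*H - 2*w)
s(d, y) = -3*d - 3*y + 3*y² (s(d, y) = -3*((-y)*y + (1*y + d)) = -3*(-y² + (y + d)) = -3*(-y² + (d + y)) = -3*(d + y - y²) = -3*d - 3*y + 3*y²)
√(s(-138, t(13, -1 - 1*(-2))) - 48061) = √((-3*(-138) - 3*(-30 - 2*(-1 - 1*(-2)) - 2*13) + 3*(-30 - 2*(-1 - 1*(-2)) - 2*13)²) - 48061) = √((414 - 3*(-30 - 2*(-1 + 2) - 26) + 3*(-30 - 2*(-1 + 2) - 26)²) - 48061) = √((414 - 3*(-30 - 2*1 - 26) + 3*(-30 - 2*1 - 26)²) - 48061) = √((414 - 3*(-30 - 2 - 26) + 3*(-30 - 2 - 26)²) - 48061) = √((414 - 3*(-58) + 3*(-58)²) - 48061) = √((414 + 174 + 3*3364) - 48061) = √((414 + 174 + 10092) - 48061) = √(10680 - 48061) = √(-37381) = I*√37381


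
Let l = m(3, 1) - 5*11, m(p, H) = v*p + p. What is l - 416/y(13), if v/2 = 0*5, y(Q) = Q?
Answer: -84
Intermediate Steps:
v = 0 (v = 2*(0*5) = 2*0 = 0)
m(p, H) = p (m(p, H) = 0*p + p = 0 + p = p)
l = -52 (l = 3 - 5*11 = 3 - 55 = -52)
l - 416/y(13) = -52 - 416/13 = -52 - 1*32 = -52 - 32 = -84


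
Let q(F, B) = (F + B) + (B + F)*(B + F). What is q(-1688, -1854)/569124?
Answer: 6271111/284562 ≈ 22.038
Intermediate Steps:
q(F, B) = B + F + (B + F)**2 (q(F, B) = (B + F) + (B + F)**2 = B + F + (B + F)**2)
q(-1688, -1854)/569124 = (-1854 - 1688 + (-1854 - 1688)**2)/569124 = (-1854 - 1688 + (-3542)**2)*(1/569124) = (-1854 - 1688 + 12545764)*(1/569124) = 12542222*(1/569124) = 6271111/284562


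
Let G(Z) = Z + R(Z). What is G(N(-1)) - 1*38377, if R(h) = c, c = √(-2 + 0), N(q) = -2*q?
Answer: -38375 + I*√2 ≈ -38375.0 + 1.4142*I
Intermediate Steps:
c = I*√2 (c = √(-2) = I*√2 ≈ 1.4142*I)
R(h) = I*√2
G(Z) = Z + I*√2
G(N(-1)) - 1*38377 = (-2*(-1) + I*√2) - 1*38377 = (2 + I*√2) - 38377 = -38375 + I*√2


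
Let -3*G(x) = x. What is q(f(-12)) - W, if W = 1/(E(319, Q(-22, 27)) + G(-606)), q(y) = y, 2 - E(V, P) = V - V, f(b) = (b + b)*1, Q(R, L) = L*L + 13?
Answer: -4897/204 ≈ -24.005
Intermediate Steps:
Q(R, L) = 13 + L² (Q(R, L) = L² + 13 = 13 + L²)
f(b) = 2*b (f(b) = (2*b)*1 = 2*b)
E(V, P) = 2 (E(V, P) = 2 - (V - V) = 2 - 1*0 = 2 + 0 = 2)
G(x) = -x/3
W = 1/204 (W = 1/(2 - ⅓*(-606)) = 1/(2 + 202) = 1/204 ≈ 0.0049020)
q(f(-12)) - W = 2*(-12) - 1*1/204 = -24 - 1/204 = -4897/204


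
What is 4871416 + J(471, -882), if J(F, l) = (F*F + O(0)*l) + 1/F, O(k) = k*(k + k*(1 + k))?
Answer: 2398924048/471 ≈ 5.0933e+6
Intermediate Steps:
J(F, l) = 1/F + F**2 (J(F, l) = (F*F + (0**2*(2 + 0))*l) + 1/F = (F**2 + (0*2)*l) + 1/F = (F**2 + 0*l) + 1/F = (F**2 + 0) + 1/F = F**2 + 1/F = 1/F + F**2)
4871416 + J(471, -882) = 4871416 + (1 + 471**3)/471 = 4871416 + (1 + 104487111)/471 = 4871416 + (1/471)*104487112 = 4871416 + 104487112/471 = 2398924048/471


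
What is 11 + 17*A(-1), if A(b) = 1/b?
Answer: -6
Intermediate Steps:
11 + 17*A(-1) = 11 + 17/(-1) = 11 + 17*(-1) = 11 - 17 = -6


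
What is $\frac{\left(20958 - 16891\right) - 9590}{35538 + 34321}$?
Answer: $- \frac{5523}{69859} \approx -0.079059$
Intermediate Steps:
$\frac{\left(20958 - 16891\right) - 9590}{35538 + 34321} = \frac{\left(20958 - 16891\right) - 9590}{69859} = \left(4067 - 9590\right) \frac{1}{69859} = \left(-5523\right) \frac{1}{69859} = - \frac{5523}{69859}$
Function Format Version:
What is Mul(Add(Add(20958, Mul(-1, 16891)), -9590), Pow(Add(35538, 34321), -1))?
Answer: Rational(-5523, 69859) ≈ -0.079059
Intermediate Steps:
Mul(Add(Add(20958, Mul(-1, 16891)), -9590), Pow(Add(35538, 34321), -1)) = Mul(Add(Add(20958, -16891), -9590), Pow(69859, -1)) = Mul(Add(4067, -9590), Rational(1, 69859)) = Mul(-5523, Rational(1, 69859)) = Rational(-5523, 69859)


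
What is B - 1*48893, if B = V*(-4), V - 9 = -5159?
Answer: -28293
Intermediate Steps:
V = -5150 (V = 9 - 5159 = -5150)
B = 20600 (B = -5150*(-4) = 20600)
B - 1*48893 = 20600 - 1*48893 = 20600 - 48893 = -28293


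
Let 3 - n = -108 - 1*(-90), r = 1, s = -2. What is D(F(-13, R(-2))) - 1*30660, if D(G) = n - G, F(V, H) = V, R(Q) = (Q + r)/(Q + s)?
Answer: -30626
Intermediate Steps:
R(Q) = (1 + Q)/(-2 + Q) (R(Q) = (Q + 1)/(Q - 2) = (1 + Q)/(-2 + Q))
n = 21 (n = 3 - (-108 - 1*(-90)) = 3 - (-108 + 90) = 3 - 1*(-18) = 3 + 18 = 21)
D(G) = 21 - G
D(F(-13, R(-2))) - 1*30660 = (21 - 1*(-13)) - 1*30660 = (21 + 13) - 30660 = 34 - 30660 = -30626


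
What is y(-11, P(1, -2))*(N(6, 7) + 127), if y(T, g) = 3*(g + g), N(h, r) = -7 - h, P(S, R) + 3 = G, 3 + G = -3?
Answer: -6156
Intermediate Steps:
G = -6 (G = -3 - 3 = -6)
P(S, R) = -9 (P(S, R) = -3 - 6 = -9)
y(T, g) = 6*g (y(T, g) = 3*(2*g) = 6*g)
y(-11, P(1, -2))*(N(6, 7) + 127) = (6*(-9))*((-7 - 1*6) + 127) = -54*((-7 - 6) + 127) = -54*(-13 + 127) = -54*114 = -6156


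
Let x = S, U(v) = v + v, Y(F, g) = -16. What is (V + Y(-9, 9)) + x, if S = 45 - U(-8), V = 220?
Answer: 265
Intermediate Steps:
U(v) = 2*v
S = 61 (S = 45 - 2*(-8) = 45 - 1*(-16) = 45 + 16 = 61)
x = 61
(V + Y(-9, 9)) + x = (220 - 16) + 61 = 204 + 61 = 265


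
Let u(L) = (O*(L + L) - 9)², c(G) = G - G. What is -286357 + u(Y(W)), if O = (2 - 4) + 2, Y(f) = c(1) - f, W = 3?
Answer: -286276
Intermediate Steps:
c(G) = 0
Y(f) = -f (Y(f) = 0 - f = -f)
O = 0 (O = -2 + 2 = 0)
u(L) = 81 (u(L) = (0*(L + L) - 9)² = (0*(2*L) - 9)² = (0 - 9)² = (-9)² = 81)
-286357 + u(Y(W)) = -286357 + 81 = -286276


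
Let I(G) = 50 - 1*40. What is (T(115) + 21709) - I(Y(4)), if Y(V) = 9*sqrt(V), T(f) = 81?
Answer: 21780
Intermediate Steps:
I(G) = 10 (I(G) = 50 - 40 = 10)
(T(115) + 21709) - I(Y(4)) = (81 + 21709) - 1*10 = 21790 - 10 = 21780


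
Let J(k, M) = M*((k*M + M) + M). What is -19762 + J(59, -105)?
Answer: 652763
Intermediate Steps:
J(k, M) = M*(2*M + M*k) (J(k, M) = M*((M*k + M) + M) = M*((M + M*k) + M) = M*(2*M + M*k))
-19762 + J(59, -105) = -19762 + (-105)**2*(2 + 59) = -19762 + 11025*61 = -19762 + 672525 = 652763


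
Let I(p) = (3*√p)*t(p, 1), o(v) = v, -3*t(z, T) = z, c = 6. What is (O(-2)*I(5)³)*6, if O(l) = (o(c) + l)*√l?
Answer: -15000*I*√10 ≈ -47434.0*I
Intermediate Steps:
t(z, T) = -z/3
O(l) = √l*(6 + l) (O(l) = (6 + l)*√l = √l*(6 + l))
I(p) = -p^(3/2) (I(p) = (3*√p)*(-p/3) = -p^(3/2))
(O(-2)*I(5)³)*6 = ((√(-2)*(6 - 2))*(-5^(3/2))³)*6 = (((I*√2)*4)*(-5*√5)³)*6 = ((4*I*√2)*(-5*√5)³)*6 = ((4*I*√2)*(-625*√5))*6 = -2500*I*√10*6 = -15000*I*√10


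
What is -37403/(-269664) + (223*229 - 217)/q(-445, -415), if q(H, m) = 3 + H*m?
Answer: 10309962817/24900504096 ≈ 0.41405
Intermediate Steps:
-37403/(-269664) + (223*229 - 217)/q(-445, -415) = -37403/(-269664) + (223*229 - 217)/(3 - 445*(-415)) = -37403*(-1/269664) + (51067 - 217)/(3 + 184675) = 37403/269664 + 50850/184678 = 37403/269664 + 50850*(1/184678) = 37403/269664 + 25425/92339 = 10309962817/24900504096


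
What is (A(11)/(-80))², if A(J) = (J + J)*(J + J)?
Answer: 14641/400 ≈ 36.602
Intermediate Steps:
A(J) = 4*J² (A(J) = (2*J)*(2*J) = 4*J²)
(A(11)/(-80))² = ((4*11²)/(-80))² = ((4*121)*(-1/80))² = (484*(-1/80))² = (-121/20)² = 14641/400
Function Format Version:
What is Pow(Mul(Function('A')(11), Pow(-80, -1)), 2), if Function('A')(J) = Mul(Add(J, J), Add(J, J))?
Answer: Rational(14641, 400) ≈ 36.602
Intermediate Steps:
Function('A')(J) = Mul(4, Pow(J, 2)) (Function('A')(J) = Mul(Mul(2, J), Mul(2, J)) = Mul(4, Pow(J, 2)))
Pow(Mul(Function('A')(11), Pow(-80, -1)), 2) = Pow(Mul(Mul(4, Pow(11, 2)), Pow(-80, -1)), 2) = Pow(Mul(Mul(4, 121), Rational(-1, 80)), 2) = Pow(Mul(484, Rational(-1, 80)), 2) = Pow(Rational(-121, 20), 2) = Rational(14641, 400)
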